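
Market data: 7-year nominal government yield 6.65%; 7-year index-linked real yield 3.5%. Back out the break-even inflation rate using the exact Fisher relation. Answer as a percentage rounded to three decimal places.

(1 + π) = (1 + i)/(1 + r) = 1.06650 / 1.03500 = 1.0304348
Break-even inflation = 1.0304348 − 1 → 3.043%.

3.043%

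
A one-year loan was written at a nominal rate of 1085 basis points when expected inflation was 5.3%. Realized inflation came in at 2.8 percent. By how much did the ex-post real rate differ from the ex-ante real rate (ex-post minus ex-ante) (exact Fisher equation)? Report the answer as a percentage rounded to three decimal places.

Ex-ante: (1 + 0.1085)/(1 + 0.0530) − 1 = 5.2707%
Ex-post: (1 + 0.1085)/(1 + 0.0280) − 1 = 7.8307%
Difference (ex-post − ex-ante) = 2.5601% → 2.560%.

2.560%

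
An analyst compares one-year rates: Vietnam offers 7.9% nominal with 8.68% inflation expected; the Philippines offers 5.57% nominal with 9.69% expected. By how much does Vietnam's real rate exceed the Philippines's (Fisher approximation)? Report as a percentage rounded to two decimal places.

3.34%

Vietnam: 7.9% − 8.68% = -0.780%
The Philippines: 5.57% − 9.69% = -4.120%
Differential = 3.340% → 3.34%.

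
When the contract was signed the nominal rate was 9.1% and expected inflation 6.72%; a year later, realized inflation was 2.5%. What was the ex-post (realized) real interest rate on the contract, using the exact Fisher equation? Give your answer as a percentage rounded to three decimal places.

6.439%

Ex-post: (1 + 0.0910)/(1 + 0.0250) − 1 = 6.4390%
So the realized real rate is 6.439%.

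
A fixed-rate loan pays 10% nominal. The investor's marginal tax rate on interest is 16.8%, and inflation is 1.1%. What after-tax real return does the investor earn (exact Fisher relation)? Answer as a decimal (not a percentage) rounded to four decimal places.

After-tax nominal return = 10% × (1 − 0.168) = 8.3200%.
1 + r = 1.08320 / 1.01100 = 1.071414
After-tax real rate = 1.071414 − 1 → 0.0714.

0.0714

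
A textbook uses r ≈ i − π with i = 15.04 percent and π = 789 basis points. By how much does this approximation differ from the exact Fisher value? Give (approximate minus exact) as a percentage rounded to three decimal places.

0.523%

Approximate: r ≈ 15.040% − 7.890% = 7.1500%
Exact: (1 + 0.1504)/(1 + 0.0789) − 1 = 6.6271%
Error = 7.1500% − 6.6271% = 0.5229% → 0.523%.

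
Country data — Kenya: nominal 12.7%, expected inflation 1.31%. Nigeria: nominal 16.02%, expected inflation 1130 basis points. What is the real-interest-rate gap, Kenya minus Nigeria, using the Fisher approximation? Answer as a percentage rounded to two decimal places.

Kenya: 12.7% − 1.31% = 11.390%
Nigeria: 16.02% − 11.3% = 4.720%
Differential = 6.670% → 6.67%.

6.67%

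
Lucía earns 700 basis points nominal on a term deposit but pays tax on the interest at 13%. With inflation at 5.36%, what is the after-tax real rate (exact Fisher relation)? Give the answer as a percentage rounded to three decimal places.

After-tax nominal return = 7% × (1 − 0.13) = 6.0900%.
1 + r = 1.06090 / 1.05360 = 1.006929
After-tax real rate = 1.006929 − 1 → 0.693%.

0.693%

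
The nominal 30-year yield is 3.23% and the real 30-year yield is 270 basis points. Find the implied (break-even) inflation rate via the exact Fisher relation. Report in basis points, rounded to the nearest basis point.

(1 + π) = (1 + i)/(1 + r) = 1.03230 / 1.02700 = 1.005161
Break-even inflation = 1.005161 − 1 → 52 basis points.

52 basis points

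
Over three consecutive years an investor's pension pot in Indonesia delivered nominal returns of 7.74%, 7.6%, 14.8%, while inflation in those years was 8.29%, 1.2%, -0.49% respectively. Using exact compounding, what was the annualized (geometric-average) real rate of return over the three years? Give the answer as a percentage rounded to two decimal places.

Compound the nominal returns: 1.0774 × 1.0760 × 1.1480 = 1.33085620.
Compound inflation: 1.0829 × 1.0120 × 0.9951 = 1.09052492.
Deflate: 1.33085620 / 1.09052492 = 1.22038128.
Annualized real rate = 1.22038128^(1/3) − 1 = 6.8641% → 6.86%.

6.86%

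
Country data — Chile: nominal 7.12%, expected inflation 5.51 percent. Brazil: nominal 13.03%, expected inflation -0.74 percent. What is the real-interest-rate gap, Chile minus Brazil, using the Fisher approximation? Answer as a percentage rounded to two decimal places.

-12.16%

Chile: 7.12% − 5.51% = 1.610%
Brazil: 13.03% − (-0.74%) = 13.770%
Differential = -12.160% → -12.16%.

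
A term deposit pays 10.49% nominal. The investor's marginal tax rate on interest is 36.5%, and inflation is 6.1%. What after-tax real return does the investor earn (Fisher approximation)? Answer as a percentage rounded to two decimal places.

After-tax nominal return = 10.49% × (1 − 0.365) = 6.66115%.
r ≈ 6.66115% − 6.1% → 0.56%.

0.56%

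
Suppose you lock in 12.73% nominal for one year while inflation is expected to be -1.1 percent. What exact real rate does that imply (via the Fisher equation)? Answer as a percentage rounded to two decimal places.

By the Fisher equation, 1 + r = (1 + i)/(1 + π).
1 + r = 1.12730 / 0.98900 = 1.139838
r = 1.139838 − 1 = 13.9838%, i.e. 13.98%.

13.98%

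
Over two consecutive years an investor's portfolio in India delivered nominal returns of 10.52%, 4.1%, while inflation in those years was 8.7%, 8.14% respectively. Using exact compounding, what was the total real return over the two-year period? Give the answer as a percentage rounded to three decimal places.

-2.124%

Compound the nominal returns: 1.1052 × 1.0410 = 1.150513.
Compound inflation: 1.0870 × 1.0814 = 1.175482.
Deflate: 1.150513 / 1.175482 = 0.978759.
Total real return = 0.978759 − 1 → -2.124%.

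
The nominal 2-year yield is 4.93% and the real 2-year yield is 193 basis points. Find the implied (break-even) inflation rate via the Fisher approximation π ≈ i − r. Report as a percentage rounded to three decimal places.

π ≈ i − r = 4.93% − 1.93% → 3.000%.

3.000%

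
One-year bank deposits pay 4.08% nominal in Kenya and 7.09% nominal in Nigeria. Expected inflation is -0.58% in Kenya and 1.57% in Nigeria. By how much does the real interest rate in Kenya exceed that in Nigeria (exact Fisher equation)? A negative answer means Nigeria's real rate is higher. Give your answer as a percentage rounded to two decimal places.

Kenya: (1 + 0.0408)/(1 − 0.0058) − 1 = 4.6872%
Nigeria: (1 + 0.0709)/(1 + 0.0157) − 1 = 5.4347%
Differential = 4.6872% − 5.4347% = -0.7475% → -0.75%.

-0.75%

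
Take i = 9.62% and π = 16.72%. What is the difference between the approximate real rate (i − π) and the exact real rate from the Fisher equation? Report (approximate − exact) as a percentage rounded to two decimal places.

Approximate: r ≈ 9.620% − 16.720% = -7.1000%
Exact: (1 + 0.0962)/(1 + 0.1672) − 1 = -6.0829%
Error = -7.1000% − (-6.0829%) = -1.0171% → -1.02%.

-1.02%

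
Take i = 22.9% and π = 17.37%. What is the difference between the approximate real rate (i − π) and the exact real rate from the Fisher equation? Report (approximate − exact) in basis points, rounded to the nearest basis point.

Approximate: r ≈ 22.900% − 17.370% = 5.5300%
Exact: (1 + 0.2290)/(1 + 0.1737) − 1 = 4.7116%
Error = 5.5300% − 4.7116% = 0.8184% → 82 basis points.

82 basis points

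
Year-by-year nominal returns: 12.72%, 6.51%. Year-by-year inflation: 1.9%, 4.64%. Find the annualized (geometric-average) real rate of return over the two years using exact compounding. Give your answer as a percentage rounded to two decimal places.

6.11%

Nominal growth factor = 1.1272 × 1.0651 = 1.20058072
Price-level growth factor = 1.0190 × 1.0464 = 1.06628160
Real growth factor = 1.20058072 / 1.06628160 = 1.12595089
Annualized real rate = 1.12595089^(1/2) − 1 = 6.1108% → 6.11%.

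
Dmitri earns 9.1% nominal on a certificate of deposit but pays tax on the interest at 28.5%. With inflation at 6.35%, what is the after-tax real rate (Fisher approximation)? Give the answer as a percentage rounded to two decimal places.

0.16%

After-tax nominal return = 9.1% × (1 − 0.285) = 6.5065%.
r ≈ 6.5065% − 6.35% → 0.16%.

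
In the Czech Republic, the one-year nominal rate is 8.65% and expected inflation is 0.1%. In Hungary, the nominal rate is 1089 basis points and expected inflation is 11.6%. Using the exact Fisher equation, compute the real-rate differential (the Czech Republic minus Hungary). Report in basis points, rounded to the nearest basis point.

The Czech Republic: (1 + 0.0865)/(1 + 0.0010) − 1 = 8.5415%
Hungary: (1 + 0.1089)/(1 + 0.1160) − 1 = -0.6362%
Differential = 8.5415% − (-0.6362%) = 9.1777% → 918 basis points.

918 basis points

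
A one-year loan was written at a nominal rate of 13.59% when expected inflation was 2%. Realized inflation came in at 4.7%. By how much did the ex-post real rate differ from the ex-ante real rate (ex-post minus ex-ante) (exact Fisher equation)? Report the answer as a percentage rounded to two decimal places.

-2.87%

Ex-ante: (1 + 0.1359)/(1 + 0.0200) − 1 = 11.3627%
Ex-post: (1 + 0.1359)/(1 + 0.0470) − 1 = 8.4909%
Difference (ex-post − ex-ante) = -2.8718% → -2.87%.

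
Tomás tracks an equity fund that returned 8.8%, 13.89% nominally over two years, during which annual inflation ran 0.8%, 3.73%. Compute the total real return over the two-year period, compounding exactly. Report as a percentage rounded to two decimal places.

18.51%

Nominal growth factor = 1.0880 × 1.1389 = 1.239123
Price-level growth factor = 1.0080 × 1.0373 = 1.045598
Real growth factor = 1.239123 / 1.045598 = 1.185085
Total real return = 1.185085 − 1 → 18.51%.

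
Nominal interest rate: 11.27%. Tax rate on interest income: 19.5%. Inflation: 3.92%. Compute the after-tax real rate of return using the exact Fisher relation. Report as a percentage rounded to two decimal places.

4.96%

After-tax nominal return = 11.27% × (1 − 0.195) = 9.07235%.
1 + r = 1.0907235 / 1.03920 = 1.049580
After-tax real rate = 1.049580 − 1 → 4.96%.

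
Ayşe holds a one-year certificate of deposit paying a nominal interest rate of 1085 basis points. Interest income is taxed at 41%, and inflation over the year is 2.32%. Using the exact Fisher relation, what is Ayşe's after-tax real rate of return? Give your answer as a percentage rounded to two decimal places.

3.99%

After-tax nominal return = 10.85% × (1 − 0.41) = 6.4015%.
1 + r = 1.064015 / 1.02320 = 1.039890
After-tax real rate = 1.039890 − 1 → 3.99%.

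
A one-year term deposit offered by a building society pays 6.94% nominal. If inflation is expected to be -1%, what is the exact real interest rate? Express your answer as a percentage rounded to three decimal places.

1 + r = 1.06940 / 0.99000 = 1.080202
r = 1.080202 − 1 = 8.0202%, i.e. 8.020%.

8.020%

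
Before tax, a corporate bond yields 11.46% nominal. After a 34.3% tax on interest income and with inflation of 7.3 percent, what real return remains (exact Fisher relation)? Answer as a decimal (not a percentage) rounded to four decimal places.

After-tax nominal return = 11.46% × (1 − 0.343) = 7.52922%.
1 + r = 1.0752922 / 1.07300 = 1.002136
After-tax real rate = 1.002136 − 1 → 0.0021.

0.0021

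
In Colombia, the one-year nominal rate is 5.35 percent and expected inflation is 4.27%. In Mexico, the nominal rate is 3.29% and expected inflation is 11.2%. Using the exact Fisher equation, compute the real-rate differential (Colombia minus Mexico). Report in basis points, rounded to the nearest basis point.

815 basis points

Colombia: (1 + 0.0535)/(1 + 0.0427) − 1 = 1.0358%
Mexico: (1 + 0.0329)/(1 + 0.1120) − 1 = -7.1133%
Differential = 1.0358% − (-7.1133%) = 8.1491% → 815 basis points.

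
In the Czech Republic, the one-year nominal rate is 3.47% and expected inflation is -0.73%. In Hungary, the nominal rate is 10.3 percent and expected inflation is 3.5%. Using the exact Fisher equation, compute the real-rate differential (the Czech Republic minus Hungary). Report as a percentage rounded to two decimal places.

-2.34%

The Czech Republic: (1 + 0.0347)/(1 − 0.0073) − 1 = 4.2309%
Hungary: (1 + 0.1030)/(1 + 0.0350) − 1 = 6.5700%
Differential = 4.2309% − 6.5700% = -2.3392% → -2.34%.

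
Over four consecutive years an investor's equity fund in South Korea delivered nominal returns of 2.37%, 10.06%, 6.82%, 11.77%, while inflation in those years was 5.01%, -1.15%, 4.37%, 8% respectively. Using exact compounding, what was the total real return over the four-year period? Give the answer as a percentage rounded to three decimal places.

14.967%

Nominal growth factor = 1.0237 × 1.1006 × 1.0682 × 1.1177 = 1.345179
Price-level growth factor = 1.0501 × 0.9885 × 1.0437 × 1.0800 = 1.170056
Real growth factor = 1.345179 / 1.170056 = 1.149670
Total real return = 1.149670 − 1 → 14.967%.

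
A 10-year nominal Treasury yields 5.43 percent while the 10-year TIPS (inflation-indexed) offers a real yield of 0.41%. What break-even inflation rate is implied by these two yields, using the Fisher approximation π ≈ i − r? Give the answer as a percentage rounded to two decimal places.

5.02%

π ≈ i − r = 5.43% − 0.41% → 5.02%.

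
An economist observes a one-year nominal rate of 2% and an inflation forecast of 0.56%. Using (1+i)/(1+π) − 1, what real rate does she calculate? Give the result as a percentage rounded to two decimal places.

1.43%

1 + r = 1.02000 / 1.00560 = 1.014320
r = 1.014320 − 1 = 1.4320%, i.e. 1.43%.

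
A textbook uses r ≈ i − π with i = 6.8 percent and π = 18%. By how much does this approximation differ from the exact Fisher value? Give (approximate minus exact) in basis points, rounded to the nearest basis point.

Approximate: r ≈ 6.800% − 18.000% = -11.2000%
Exact: (1 + 0.0680)/(1 + 0.1800) − 1 = -9.4915%
Error = -11.2000% − (-9.4915%) = -1.7085% → -171 basis points.

-171 basis points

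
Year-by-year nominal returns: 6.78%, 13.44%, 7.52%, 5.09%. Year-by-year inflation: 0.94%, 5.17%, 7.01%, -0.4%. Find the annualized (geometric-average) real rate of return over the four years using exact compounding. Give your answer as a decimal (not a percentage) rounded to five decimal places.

0.04874

Nominal growth factor = 1.0678 × 1.1344 × 1.0752 × 1.0509 = 1.36869532
Price-level growth factor = 1.0094 × 1.0517 × 1.0701 × 0.9960 = 1.13145914
Real growth factor = 1.36869532 / 1.13145914 = 1.20967277
Annualized real rate = 1.20967277^(1/4) − 1 = 4.8738% → 0.04874.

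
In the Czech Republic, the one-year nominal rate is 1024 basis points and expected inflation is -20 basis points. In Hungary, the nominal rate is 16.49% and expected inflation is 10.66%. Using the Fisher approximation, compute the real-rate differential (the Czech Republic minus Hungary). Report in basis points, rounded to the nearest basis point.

461 basis points

The Czech Republic: 10.24% − (-0.2%) = 10.440%
Hungary: 16.49% − 10.66% = 5.830%
Differential = 4.610% → 461 basis points.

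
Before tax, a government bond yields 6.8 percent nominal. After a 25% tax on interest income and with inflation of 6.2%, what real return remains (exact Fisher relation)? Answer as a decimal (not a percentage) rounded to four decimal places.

After-tax nominal return = 6.8% × (1 − 0.25) = 5.1000%.
1 + r = 1.05100 / 1.06200 = 0.989642
After-tax real rate = 0.989642 − 1 → -0.0104.

-0.0104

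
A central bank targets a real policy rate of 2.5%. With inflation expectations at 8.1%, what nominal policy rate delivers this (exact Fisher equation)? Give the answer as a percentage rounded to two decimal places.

10.80%

(1 + i) = (1 + r)(1 + π) = 1.02500 × 1.08100 = 1.108025
i = 1.108025 − 1, so the required nominal rate is 10.80%.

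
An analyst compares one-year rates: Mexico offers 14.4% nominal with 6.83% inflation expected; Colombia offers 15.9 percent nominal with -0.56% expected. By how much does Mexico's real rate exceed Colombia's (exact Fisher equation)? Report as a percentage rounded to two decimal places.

-9.47%

Mexico: (1 + 0.1440)/(1 + 0.0683) − 1 = 7.0860%
Colombia: (1 + 0.1590)/(1 − 0.0056) − 1 = 16.5527%
Differential = 7.0860% − 16.5527% = -9.4667% → -9.47%.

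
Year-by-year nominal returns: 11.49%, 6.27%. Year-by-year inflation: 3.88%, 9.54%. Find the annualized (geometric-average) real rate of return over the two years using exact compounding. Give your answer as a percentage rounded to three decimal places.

Compound the nominal returns: 1.1149 × 1.0627 = 1.18480423.
Compound inflation: 1.0388 × 1.0954 = 1.13790152.
Deflate: 1.18480423 / 1.13790152 = 1.04121860.
Annualized real rate = 1.04121860^(1/2) − 1 = 2.0401% → 2.040%.

2.040%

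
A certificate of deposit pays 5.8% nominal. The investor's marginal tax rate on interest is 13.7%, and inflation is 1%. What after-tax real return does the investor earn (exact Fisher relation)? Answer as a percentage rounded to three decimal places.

3.966%

After-tax nominal return = 5.8% × (1 − 0.137) = 5.0054%.
1 + r = 1.050054 / 1.01000 = 1.039657
After-tax real rate = 1.039657 − 1 → 3.966%.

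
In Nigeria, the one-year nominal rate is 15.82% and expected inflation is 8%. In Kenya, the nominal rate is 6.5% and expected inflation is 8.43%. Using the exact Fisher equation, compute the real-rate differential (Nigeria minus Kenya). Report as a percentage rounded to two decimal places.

Nigeria: (1 + 0.1582)/(1 + 0.0800) − 1 = 7.2407%
Kenya: (1 + 0.0650)/(1 + 0.0843) − 1 = -1.7800%
Differential = 7.2407% − (-1.7800%) = 9.0207% → 9.02%.

9.02%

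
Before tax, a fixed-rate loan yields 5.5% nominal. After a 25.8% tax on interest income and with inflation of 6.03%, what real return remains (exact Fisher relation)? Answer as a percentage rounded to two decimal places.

After-tax nominal return = 5.5% × (1 − 0.258) = 4.0810%.
1 + r = 1.04081 / 1.06030 = 0.981618
After-tax real rate = 0.981618 − 1 → -1.84%.

-1.84%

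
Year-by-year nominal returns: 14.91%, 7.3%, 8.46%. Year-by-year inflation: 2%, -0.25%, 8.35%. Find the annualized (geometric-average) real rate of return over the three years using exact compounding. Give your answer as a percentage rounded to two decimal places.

6.65%

Nominal growth factor = 1.1491 × 1.0730 × 1.0846 = 1.33729477
Price-level growth factor = 1.0200 × 0.9975 × 1.0835 = 1.10240708
Real growth factor = 1.33729477 / 1.10240708 = 1.21306802
Annualized real rate = 1.21306802^(1/3) − 1 = 6.6502% → 6.65%.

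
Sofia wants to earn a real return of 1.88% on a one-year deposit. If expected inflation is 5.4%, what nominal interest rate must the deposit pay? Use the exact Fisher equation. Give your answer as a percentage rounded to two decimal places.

7.38%

(1 + i) = (1 + r)(1 + π) = 1.01880 × 1.05400 = 1.0738152
i = 1.0738152 − 1, so the required nominal rate is 7.38%.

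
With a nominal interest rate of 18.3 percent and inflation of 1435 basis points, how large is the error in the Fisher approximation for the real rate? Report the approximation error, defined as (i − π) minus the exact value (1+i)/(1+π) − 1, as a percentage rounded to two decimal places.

Approximate: r ≈ 18.300% − 14.350% = 3.9500%
Exact: (1 + 0.1830)/(1 + 0.1435) − 1 = 3.4543%
Error = 3.9500% − 3.4543% = 0.4957% → 0.50%.

0.50%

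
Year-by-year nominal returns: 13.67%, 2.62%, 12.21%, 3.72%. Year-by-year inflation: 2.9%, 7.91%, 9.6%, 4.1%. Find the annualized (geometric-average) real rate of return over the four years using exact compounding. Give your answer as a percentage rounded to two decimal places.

Compound the nominal returns: 1.1367 × 1.0262 × 1.1221 × 1.0372 = 1.35760035.
Compound inflation: 1.0290 × 1.0791 × 1.0960 × 1.0410 = 1.26688837.
Deflate: 1.35760035 / 1.26688837 = 1.07160218.
Annualized real rate = 1.07160218^(1/4) − 1 = 1.7439% → 1.74%.

1.74%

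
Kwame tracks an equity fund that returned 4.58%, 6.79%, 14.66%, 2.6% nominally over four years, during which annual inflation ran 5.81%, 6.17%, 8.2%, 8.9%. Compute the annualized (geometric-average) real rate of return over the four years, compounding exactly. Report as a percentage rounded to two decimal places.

Compound the nominal returns: 1.0458 × 1.0679 × 1.1466 × 1.0260 = 1.31382803.
Compound inflation: 1.0581 × 1.0617 × 1.0820 × 1.0890 = 1.32368203.
Deflate: 1.31382803 / 1.32368203 = 0.99255561.
Annualized real rate = 0.99255561^(1/4) − 1 = -0.1866% → -0.19%.

-0.19%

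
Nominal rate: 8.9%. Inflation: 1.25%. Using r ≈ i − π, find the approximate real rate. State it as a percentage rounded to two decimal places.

7.65%

r ≈ i − π = 8.9% − 1.25% = 7.65%.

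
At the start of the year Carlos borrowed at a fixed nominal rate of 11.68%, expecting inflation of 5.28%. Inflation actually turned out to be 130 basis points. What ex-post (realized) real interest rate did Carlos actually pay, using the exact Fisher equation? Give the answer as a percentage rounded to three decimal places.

10.247%

Ex-post: (1 + 0.1168)/(1 + 0.0130) − 1 = 10.2468%
So the realized real rate is 10.247%.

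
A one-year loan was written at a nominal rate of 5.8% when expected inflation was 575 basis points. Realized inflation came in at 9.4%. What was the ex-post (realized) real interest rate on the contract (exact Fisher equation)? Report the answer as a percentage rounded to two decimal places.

Ex-post: (1 + 0.0580)/(1 + 0.0940) − 1 = -3.2907%
So the realized real rate is -3.29%.

-3.29%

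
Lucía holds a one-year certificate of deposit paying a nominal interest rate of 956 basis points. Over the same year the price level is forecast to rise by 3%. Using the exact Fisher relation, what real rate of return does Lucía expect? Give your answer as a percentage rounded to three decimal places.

By the Fisher relation, 1 + r = (1 + i)/(1 + π).
1 + r = 1.09560 / 1.03000 = 1.063689
r = 1.063689 − 1 = 6.3689%, i.e. 6.369%.

6.369%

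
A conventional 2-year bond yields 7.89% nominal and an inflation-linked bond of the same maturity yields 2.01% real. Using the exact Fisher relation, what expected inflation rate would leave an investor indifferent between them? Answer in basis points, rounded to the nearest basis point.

576 basis points

(1 + π) = (1 + i)/(1 + r) = 1.07890 / 1.02010 = 1.057641
Break-even inflation = 1.057641 − 1 → 576 basis points.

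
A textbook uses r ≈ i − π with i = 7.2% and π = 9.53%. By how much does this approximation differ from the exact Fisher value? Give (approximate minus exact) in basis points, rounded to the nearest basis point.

Approximate: r ≈ 7.200% − 9.530% = -2.3300%
Exact: (1 + 0.0720)/(1 + 0.0953) − 1 = -2.1273%
Error = -2.3300% − (-2.1273%) = -0.2027% → -20 basis points.

-20 basis points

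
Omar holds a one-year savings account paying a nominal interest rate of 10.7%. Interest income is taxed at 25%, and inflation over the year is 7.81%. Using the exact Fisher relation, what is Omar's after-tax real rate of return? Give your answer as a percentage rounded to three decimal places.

0.199%

After-tax nominal return = 10.7% × (1 − 0.25) = 8.0250%.
1 + r = 1.08025 / 1.07810 = 1.001994
After-tax real rate = 1.001994 − 1 → 0.199%.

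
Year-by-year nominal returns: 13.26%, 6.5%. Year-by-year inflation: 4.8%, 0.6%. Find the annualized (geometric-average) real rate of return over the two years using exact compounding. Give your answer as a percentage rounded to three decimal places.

6.963%

Nominal growth factor = 1.1326 × 1.0650 = 1.20621900
Price-level growth factor = 1.0480 × 1.0060 = 1.05428800
Real growth factor = 1.20621900 / 1.05428800 = 1.14410768
Annualized real rate = 1.14410768^(1/2) − 1 = 6.9630% → 6.963%.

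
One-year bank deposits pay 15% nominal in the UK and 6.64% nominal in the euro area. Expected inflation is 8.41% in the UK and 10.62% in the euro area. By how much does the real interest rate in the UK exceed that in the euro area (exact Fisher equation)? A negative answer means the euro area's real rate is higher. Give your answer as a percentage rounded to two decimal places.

The UK: (1 + 0.1500)/(1 + 0.0841) − 1 = 6.0788%
The euro area: (1 + 0.0664)/(1 + 0.1062) − 1 = -3.5979%
Differential = 6.0788% − (-3.5979%) = 9.6767% → 9.68%.

9.68%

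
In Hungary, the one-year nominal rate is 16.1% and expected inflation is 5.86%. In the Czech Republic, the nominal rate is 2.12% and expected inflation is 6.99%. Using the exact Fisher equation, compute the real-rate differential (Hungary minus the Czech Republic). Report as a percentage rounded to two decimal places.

14.22%

Hungary: (1 + 0.1610)/(1 + 0.0586) − 1 = 9.67315%
The Czech Republic: (1 + 0.0212)/(1 + 0.0699) − 1 = -4.55183%
Differential = 9.67315% − (-4.55183%) = 14.22498% → 14.22%.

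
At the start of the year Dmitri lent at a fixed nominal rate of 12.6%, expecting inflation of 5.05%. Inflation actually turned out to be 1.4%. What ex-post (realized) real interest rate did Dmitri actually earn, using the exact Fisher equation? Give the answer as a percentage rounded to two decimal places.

11.05%

Ex-post: (1 + 0.1260)/(1 + 0.0140) − 1 = 11.0454%
So the realized real rate is 11.05%.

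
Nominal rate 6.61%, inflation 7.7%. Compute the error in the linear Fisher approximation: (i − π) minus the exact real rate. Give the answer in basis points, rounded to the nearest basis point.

Approximate: r ≈ 6.610% − 7.700% = -1.0900%
Exact: (1 + 0.0661)/(1 + 0.0770) − 1 = -1.0121%
Error = -1.0900% − (-1.0121%) = -0.0779% → -8 basis points.

-8 basis points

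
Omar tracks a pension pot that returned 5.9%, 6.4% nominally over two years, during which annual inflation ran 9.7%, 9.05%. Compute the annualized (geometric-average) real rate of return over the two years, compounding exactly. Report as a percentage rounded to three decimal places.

-2.948%

Nominal growth factor = 1.0590 × 1.0640 = 1.12677600
Price-level growth factor = 1.0970 × 1.0905 = 1.19627850
Real growth factor = 1.12677600 / 1.19627850 = 0.94190107
Annualized real rate = 0.94190107^(1/2) − 1 = -2.9484% → -2.948%.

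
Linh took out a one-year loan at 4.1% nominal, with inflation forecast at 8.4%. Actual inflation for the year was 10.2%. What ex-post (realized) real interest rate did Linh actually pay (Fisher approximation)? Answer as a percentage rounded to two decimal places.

-6.10%

Ex-post: 4.1% − 10.2% = -6.100%
So the realized real rate is -6.10%.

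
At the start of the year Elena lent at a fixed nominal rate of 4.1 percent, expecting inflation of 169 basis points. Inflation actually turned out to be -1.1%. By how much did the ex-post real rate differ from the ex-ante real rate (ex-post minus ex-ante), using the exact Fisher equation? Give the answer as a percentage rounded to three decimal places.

2.888%

Ex-ante: (1 + 0.0410)/(1 + 0.0169) − 1 = 2.3699%
Ex-post: (1 + 0.0410)/(1 − 0.0110) − 1 = 5.2578%
Difference (ex-post − ex-ante) = 2.8879% → 2.888%.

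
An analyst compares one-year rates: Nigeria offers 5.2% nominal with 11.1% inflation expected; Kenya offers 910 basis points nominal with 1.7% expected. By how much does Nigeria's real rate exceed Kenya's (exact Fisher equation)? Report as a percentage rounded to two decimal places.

-12.59%

Nigeria: (1 + 0.0520)/(1 + 0.1110) − 1 = -5.3105%
Kenya: (1 + 0.0910)/(1 + 0.0170) − 1 = 7.2763%
Differential = -5.3105% − 7.2763% = -12.5868% → -12.59%.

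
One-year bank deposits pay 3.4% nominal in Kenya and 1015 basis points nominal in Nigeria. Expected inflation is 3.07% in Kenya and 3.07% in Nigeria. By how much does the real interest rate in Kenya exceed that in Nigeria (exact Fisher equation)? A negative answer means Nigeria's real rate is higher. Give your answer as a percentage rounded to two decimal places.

-6.55%

Kenya: (1 + 0.0340)/(1 + 0.0307) − 1 = 0.3202%
Nigeria: (1 + 0.1015)/(1 + 0.0307) − 1 = 6.8691%
Differential = 0.3202% − 6.8691% = -6.5489% → -6.55%.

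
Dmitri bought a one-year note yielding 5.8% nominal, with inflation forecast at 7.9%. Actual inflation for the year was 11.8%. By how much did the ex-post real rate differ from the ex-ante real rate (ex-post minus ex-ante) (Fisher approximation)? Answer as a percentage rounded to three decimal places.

-3.900%

Ex-ante: 5.8% − 7.9% = -2.100%
Ex-post: 5.8% − 11.8% = -6.000%
Difference (ex-post − ex-ante) = -3.9000% → -3.900%.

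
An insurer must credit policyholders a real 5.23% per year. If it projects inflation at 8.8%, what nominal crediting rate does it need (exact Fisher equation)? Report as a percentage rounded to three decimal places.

(1 + i) = (1 + r)(1 + π) = 1.05230 × 1.08800 = 1.1449024
i = 1.1449024 − 1, so the required nominal rate is 14.490%.

14.490%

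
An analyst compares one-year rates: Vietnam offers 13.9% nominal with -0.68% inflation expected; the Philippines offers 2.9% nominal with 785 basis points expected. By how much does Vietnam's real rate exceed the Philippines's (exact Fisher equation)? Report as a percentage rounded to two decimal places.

19.27%

Vietnam: (1 + 0.1390)/(1 − 0.0068) − 1 = 14.6798%
The Philippines: (1 + 0.0290)/(1 + 0.0785) − 1 = -4.5897%
Differential = 14.6798% − (-4.5897%) = 19.2695% → 19.27%.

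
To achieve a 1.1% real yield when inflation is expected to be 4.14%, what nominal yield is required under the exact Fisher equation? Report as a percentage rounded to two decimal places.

5.29%

(1 + i) = (1 + r)(1 + π) = 1.01100 × 1.04140 = 1.0528554
i = 1.0528554 − 1, so the required nominal rate is 5.29%.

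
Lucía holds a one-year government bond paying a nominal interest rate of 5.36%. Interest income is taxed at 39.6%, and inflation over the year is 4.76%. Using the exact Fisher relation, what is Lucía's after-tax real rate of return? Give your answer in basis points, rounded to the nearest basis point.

-145 basis points

After-tax nominal return = 5.36% × (1 − 0.396) = 3.23744%.
1 + r = 1.0323744 / 1.04760 = 0.985466
After-tax real rate = 0.985466 − 1 → -145 basis points.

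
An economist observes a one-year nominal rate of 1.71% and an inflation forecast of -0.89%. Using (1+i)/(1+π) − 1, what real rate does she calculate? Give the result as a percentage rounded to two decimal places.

2.62%

By the Fisher identity, 1 + r = (1 + i)/(1 + π).
1 + r = 1.01710 / 0.99110 = 1.026233
r = 1.026233 − 1 = 2.6233%, i.e. 2.62%.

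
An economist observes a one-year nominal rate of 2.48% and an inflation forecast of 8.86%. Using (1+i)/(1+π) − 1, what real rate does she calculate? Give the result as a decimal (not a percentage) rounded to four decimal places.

-0.0586

1 + r = 1.02480 / 1.08860 = 0.941393
r = 0.941393 − 1 = -5.8607%, i.e. -0.0586.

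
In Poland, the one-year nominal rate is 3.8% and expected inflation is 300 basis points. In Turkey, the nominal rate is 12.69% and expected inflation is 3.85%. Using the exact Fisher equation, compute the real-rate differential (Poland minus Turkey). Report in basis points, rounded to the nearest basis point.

-774 basis points

Poland: (1 + 0.0380)/(1 + 0.0300) − 1 = 0.7767%
Turkey: (1 + 0.1269)/(1 + 0.0385) − 1 = 8.5123%
Differential = 0.7767% − 8.5123% = -7.7356% → -774 basis points.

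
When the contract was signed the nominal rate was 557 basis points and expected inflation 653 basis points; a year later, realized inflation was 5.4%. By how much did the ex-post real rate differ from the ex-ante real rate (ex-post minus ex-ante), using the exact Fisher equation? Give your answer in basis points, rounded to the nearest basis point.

106 basis points

Ex-ante: (1 + 0.0557)/(1 + 0.0653) − 1 = -0.9012%
Ex-post: (1 + 0.0557)/(1 + 0.0540) − 1 = 0.1613%
Difference (ex-post − ex-ante) = 1.0624% → 106 basis points.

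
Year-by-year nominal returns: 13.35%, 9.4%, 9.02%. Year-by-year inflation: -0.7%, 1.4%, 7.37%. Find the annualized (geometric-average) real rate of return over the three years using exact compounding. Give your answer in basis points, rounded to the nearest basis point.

Compound the nominal returns: 1.1335 × 1.0940 × 1.0902 = 1.35190142.
Compound inflation: 0.9930 × 1.0140 × 1.0737 = 1.08111068.
Deflate: 1.35190142 / 1.08111068 = 1.25047458.
Annualized real rate = 1.25047458^(1/3) − 1 = 7.7354% → 774 basis points.

774 basis points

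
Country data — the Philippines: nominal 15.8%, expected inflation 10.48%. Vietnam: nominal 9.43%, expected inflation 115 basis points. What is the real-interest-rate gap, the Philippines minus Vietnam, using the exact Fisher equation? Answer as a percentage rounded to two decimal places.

-3.37%

The Philippines: (1 + 0.1580)/(1 + 0.1048) − 1 = 4.8154%
Vietnam: (1 + 0.0943)/(1 + 0.0115) − 1 = 8.1859%
Differential = 4.8154% − 8.1859% = -3.3705% → -3.37%.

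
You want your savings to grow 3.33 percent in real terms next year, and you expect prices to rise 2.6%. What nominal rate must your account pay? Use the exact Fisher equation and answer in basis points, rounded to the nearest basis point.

602 basis points

(1 + i) = (1 + r)(1 + π) = 1.03330 × 1.02600 = 1.0601658
i = 1.0601658 − 1, so the required nominal rate is 602 basis points.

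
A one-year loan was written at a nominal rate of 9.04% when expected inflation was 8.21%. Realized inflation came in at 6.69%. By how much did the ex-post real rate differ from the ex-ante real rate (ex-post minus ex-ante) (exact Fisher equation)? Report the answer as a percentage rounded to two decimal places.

1.44%

Ex-ante: (1 + 0.0904)/(1 + 0.0821) − 1 = 0.7670%
Ex-post: (1 + 0.0904)/(1 + 0.0669) − 1 = 2.2026%
Difference (ex-post − ex-ante) = 1.4356% → 1.44%.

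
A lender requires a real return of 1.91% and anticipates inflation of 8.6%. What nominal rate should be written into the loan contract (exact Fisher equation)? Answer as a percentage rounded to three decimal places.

(1 + i) = (1 + r)(1 + π) = 1.01910 × 1.08600 = 1.1067426
i = 1.1067426 − 1, so the required nominal rate is 10.674%.

10.674%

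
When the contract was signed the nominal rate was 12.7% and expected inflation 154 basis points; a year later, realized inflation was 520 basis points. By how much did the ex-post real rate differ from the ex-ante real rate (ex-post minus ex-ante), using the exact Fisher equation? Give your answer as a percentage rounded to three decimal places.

Ex-ante: (1 + 0.1270)/(1 + 0.0154) − 1 = 10.99074%
Ex-post: (1 + 0.1270)/(1 + 0.0520) − 1 = 7.12928%
Difference (ex-post − ex-ante) = -3.86146% → -3.861%.

-3.861%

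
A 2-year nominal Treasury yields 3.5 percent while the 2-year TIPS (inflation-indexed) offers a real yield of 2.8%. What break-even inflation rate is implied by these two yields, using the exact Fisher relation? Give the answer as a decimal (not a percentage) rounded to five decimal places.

0.00681

(1 + π) = (1 + i)/(1 + r) = 1.03500 / 1.02800 = 1.006809
Break-even inflation = 1.006809 − 1 → 0.00681.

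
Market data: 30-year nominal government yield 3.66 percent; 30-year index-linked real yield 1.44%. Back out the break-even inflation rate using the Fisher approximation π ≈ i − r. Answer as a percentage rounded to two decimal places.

π ≈ i − r = 3.66% − 1.44% → 2.22%.

2.22%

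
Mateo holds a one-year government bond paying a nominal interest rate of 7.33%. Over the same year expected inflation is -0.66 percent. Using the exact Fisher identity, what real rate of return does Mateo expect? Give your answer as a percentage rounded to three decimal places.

By the Fisher identity, 1 + r = (1 + i)/(1 + π).
1 + r = 1.07330 / 0.99340 = 1.080431
r = 1.080431 − 1 = 8.0431%, i.e. 8.043%.

8.043%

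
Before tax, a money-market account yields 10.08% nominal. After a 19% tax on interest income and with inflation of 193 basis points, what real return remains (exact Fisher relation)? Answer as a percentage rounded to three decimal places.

After-tax nominal return = 10.08% × (1 − 0.19) = 8.1648%.
1 + r = 1.081648 / 1.01930 = 1.061167
After-tax real rate = 1.061167 − 1 → 6.117%.

6.117%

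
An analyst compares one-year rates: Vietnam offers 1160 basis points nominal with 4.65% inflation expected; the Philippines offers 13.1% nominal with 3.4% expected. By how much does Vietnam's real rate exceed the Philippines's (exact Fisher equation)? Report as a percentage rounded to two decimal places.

-2.74%

Vietnam: (1 + 0.1160)/(1 + 0.0465) − 1 = 6.6412%
The Philippines: (1 + 0.1310)/(1 + 0.0340) − 1 = 9.3810%
Differential = 6.6412% − 9.3810% = -2.7399% → -2.74%.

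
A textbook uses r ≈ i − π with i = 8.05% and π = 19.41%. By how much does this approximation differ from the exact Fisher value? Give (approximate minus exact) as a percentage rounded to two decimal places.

Approximate: r ≈ 8.050% − 19.410% = -11.3600%
Exact: (1 + 0.0805)/(1 + 0.1941) − 1 = -9.5134%
Error = -11.3600% − (-9.5134%) = -1.8466% → -1.85%.

-1.85%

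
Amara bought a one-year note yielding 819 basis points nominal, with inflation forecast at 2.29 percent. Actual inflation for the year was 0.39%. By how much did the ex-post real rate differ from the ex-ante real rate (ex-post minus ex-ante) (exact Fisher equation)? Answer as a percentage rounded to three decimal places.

2.002%

Ex-ante: (1 + 0.0819)/(1 + 0.0229) − 1 = 5.7679%
Ex-post: (1 + 0.0819)/(1 + 0.0039) − 1 = 7.7697%
Difference (ex-post − ex-ante) = 2.0018% → 2.002%.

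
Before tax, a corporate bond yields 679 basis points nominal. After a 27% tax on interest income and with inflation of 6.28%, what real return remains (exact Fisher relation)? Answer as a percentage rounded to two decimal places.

After-tax nominal return = 6.79% × (1 − 0.27) = 4.9567%.
1 + r = 1.049567 / 1.06280 = 0.987549
After-tax real rate = 0.987549 − 1 → -1.25%.

-1.25%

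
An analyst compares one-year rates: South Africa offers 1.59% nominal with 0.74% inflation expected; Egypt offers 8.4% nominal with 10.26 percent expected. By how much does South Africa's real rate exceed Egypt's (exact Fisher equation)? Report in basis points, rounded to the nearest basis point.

253 basis points

South Africa: (1 + 0.0159)/(1 + 0.0074) − 1 = 0.8438%
Egypt: (1 + 0.0840)/(1 + 0.1026) − 1 = -1.6869%
Differential = 0.8438% − (-1.6869%) = 2.5307% → 253 basis points.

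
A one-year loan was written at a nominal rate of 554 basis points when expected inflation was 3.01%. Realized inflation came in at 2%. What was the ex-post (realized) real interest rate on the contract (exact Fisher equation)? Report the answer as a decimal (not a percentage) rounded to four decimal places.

Ex-post: (1 + 0.0554)/(1 + 0.0200) − 1 = 3.4706%
So the realized real rate is 0.0347.

0.0347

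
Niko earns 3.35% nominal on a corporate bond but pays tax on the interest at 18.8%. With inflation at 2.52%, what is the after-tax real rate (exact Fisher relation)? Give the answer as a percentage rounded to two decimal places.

After-tax nominal return = 3.35% × (1 − 0.188) = 2.7202%.
1 + r = 1.027202 / 1.02520 = 1.001953
After-tax real rate = 1.001953 − 1 → 0.20%.

0.20%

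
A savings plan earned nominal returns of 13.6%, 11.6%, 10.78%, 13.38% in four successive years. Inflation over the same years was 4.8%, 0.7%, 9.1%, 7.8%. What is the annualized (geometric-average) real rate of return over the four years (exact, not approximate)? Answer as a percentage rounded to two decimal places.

6.43%

Compound the nominal returns: 1.1360 × 1.1160 × 1.1078 × 1.1338 = 1.59235663.
Compound inflation: 1.0480 × 1.0070 × 1.0910 × 1.0780 = 1.24117856.
Deflate: 1.59235663 / 1.24117856 = 1.28293920.
Annualized real rate = 1.28293920^(1/4) − 1 = 6.4269% → 6.43%.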